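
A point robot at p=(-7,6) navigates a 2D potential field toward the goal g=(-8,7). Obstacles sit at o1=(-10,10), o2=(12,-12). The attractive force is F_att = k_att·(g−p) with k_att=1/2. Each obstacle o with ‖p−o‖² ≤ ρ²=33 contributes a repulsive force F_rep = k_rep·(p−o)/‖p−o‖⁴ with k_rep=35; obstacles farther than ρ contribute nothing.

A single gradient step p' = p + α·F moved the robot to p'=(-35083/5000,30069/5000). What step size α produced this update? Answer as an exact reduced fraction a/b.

F_att = 1/2·(g−p) = 1/2·(-1,1) = (-0.5000,0.5000)
o1: d²=25 ≤ ρ²=33; F_rep = 35·(3,-4)/25² = (0.1680,-0.2240)
o2: d²=685 > ρ²=33 → inactive
F = F_att + ΣF_rep = (-0.3320,0.2760)
Δp = p'−p = (-0.0166,0.0138); α = Δx/Fx = (-83/5000) / (-83/250) = 1/20
check: Δy/Fy = (69/5000) / (69/250) = 1/20 ✓

α = 1/20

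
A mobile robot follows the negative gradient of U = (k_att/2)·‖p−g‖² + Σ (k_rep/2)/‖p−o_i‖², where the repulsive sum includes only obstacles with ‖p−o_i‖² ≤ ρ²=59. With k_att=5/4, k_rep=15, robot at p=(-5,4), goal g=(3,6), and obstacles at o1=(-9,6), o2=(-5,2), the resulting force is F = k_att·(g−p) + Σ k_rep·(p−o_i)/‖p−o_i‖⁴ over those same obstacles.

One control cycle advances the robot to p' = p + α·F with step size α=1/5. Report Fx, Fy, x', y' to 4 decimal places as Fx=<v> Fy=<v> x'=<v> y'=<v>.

Fx=10.1500 Fy=4.3000 x'=-2.9700 y'=4.8600

F_att = 5/4·(g−p) = 5/4·(8,2) = (10.0000,2.5000)
o1: d²=20 ≤ ρ²=59; F_rep = 15·(4,-2)/20² = (0.1500,-0.0750)
o2: d²=4 ≤ ρ²=59; F_rep = 15·(0,2)/4² = (0.0000,1.8750)
F = F_att + ΣF_rep = (10.1500,4.3000)
p' = p + 1/5·F = (-2.9700,4.8600)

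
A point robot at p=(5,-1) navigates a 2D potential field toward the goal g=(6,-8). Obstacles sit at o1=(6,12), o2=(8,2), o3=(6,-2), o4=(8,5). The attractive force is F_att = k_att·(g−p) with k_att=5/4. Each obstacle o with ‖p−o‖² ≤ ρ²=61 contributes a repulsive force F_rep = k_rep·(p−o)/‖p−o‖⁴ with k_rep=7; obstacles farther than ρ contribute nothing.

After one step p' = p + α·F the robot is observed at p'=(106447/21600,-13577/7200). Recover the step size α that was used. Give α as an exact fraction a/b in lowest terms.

α = 1/8

F_att = 5/4·(g−p) = 5/4·(1,-7) = (1.2500,-8.7500)
o1: d²=170 > ρ²=61 → inactive
o2: d²=18 ≤ ρ²=61; F_rep = 7·(-3,-3)/18² = (-0.0648,-0.0648)
o3: d²=2 ≤ ρ²=61; F_rep = 7·(-1,1)/2² = (-1.7500,1.7500)
o4: d²=45 ≤ ρ²=61; F_rep = 7·(-3,-6)/45² = (-0.0104,-0.0207)
F = F_att + ΣF_rep = (-0.5752,-7.0856)
Δp = p'−p = (-0.0719,-0.8857); α = Δx/Fx = (-1553/21600) / (-1553/2700) = 1/8
check: Δy/Fy = (-6377/7200) / (-6377/900) = 1/8 ✓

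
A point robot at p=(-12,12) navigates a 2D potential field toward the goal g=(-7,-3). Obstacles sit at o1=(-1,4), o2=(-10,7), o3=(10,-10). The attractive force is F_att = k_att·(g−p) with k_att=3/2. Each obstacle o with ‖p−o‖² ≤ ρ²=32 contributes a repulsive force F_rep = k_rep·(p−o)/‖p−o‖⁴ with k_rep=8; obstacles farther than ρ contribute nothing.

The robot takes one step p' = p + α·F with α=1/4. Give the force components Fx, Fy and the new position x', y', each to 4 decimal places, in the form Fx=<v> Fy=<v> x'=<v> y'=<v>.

Fx=7.4810 Fy=-22.4524 x'=-10.1298 y'=6.3869

F_att = 3/2·(g−p) = 3/2·(5,-15) = (7.5000,-22.5000)
o1: d²=185 > ρ²=32 → inactive
o2: d²=29 ≤ ρ²=32; F_rep = 8·(-2,5)/29² = (-0.0190,0.0476)
o3: d²=968 > ρ²=32 → inactive
F = F_att + ΣF_rep = (7.4810,-22.4524)
p' = p + 1/4·F = (-10.1298,6.3869)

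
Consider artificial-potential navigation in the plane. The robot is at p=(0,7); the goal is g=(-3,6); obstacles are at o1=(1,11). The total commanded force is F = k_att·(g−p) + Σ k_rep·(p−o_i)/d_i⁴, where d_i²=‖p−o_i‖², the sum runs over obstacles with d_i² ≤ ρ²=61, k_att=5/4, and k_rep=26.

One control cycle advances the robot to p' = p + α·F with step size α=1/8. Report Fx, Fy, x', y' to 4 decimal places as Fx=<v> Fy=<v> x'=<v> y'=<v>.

F_att = 5/4·(g−p) = 5/4·(-3,-1) = (-3.7500,-1.2500)
o1: d²=17 ≤ ρ²=61; F_rep = 26·(-1,-4)/17² = (-0.0900,-0.3599)
F = F_att + ΣF_rep = (-3.8400,-1.6099)
p' = p + 1/8·F = (-0.4800,6.7988)

Fx=-3.8400 Fy=-1.6099 x'=-0.4800 y'=6.7988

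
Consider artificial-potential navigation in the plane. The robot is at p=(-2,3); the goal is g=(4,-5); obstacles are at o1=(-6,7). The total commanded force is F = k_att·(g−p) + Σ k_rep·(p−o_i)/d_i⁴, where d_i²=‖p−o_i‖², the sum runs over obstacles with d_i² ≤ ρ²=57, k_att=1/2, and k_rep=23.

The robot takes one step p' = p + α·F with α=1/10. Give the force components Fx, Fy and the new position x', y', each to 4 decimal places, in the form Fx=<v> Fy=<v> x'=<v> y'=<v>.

Fx=3.0898 Fy=-4.0898 x'=-1.6910 y'=2.5910

F_att = 1/2·(g−p) = 1/2·(6,-8) = (3.0000,-4.0000)
o1: d²=32 ≤ ρ²=57; F_rep = 23·(4,-4)/32² = (0.0898,-0.0898)
F = F_att + ΣF_rep = (3.0898,-4.0898)
p' = p + 1/10·F = (-1.6910,2.5910)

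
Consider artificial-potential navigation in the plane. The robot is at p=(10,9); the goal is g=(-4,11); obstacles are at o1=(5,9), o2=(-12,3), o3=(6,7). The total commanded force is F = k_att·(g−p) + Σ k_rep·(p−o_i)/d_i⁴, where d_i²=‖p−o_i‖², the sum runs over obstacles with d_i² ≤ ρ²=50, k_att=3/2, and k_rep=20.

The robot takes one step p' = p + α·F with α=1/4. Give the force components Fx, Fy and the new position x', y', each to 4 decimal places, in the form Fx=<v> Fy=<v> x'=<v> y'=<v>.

F_att = 3/2·(g−p) = 3/2·(-14,2) = (-21.0000,3.0000)
o1: d²=25 ≤ ρ²=50; F_rep = 20·(5,0)/25² = (0.1600,0.0000)
o2: d²=520 > ρ²=50 → inactive
o3: d²=20 ≤ ρ²=50; F_rep = 20·(4,2)/20² = (0.2000,0.1000)
F = F_att + ΣF_rep = (-20.6400,3.1000)
p' = p + 1/4·F = (4.8400,9.7750)

Fx=-20.6400 Fy=3.1000 x'=4.8400 y'=9.7750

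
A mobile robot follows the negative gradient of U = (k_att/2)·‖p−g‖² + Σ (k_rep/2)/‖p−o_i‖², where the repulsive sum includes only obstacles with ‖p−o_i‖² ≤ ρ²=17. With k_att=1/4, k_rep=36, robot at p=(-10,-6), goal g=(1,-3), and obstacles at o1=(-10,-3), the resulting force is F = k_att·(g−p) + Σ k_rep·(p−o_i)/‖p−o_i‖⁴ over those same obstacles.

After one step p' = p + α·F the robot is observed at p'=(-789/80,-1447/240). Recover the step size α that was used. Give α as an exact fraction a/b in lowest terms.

F_att = 1/4·(g−p) = 1/4·(11,3) = (2.7500,0.7500)
o1: d²=9 ≤ ρ²=17; F_rep = 36·(0,-3)/9² = (0.0000,-1.3333)
F = F_att + ΣF_rep = (2.7500,-0.5833)
Δp = p'−p = (0.1375,-0.0292); α = Δx/Fx = (11/80) / (11/4) = 1/20
check: Δy/Fy = (-7/240) / (-7/12) = 1/20 ✓

α = 1/20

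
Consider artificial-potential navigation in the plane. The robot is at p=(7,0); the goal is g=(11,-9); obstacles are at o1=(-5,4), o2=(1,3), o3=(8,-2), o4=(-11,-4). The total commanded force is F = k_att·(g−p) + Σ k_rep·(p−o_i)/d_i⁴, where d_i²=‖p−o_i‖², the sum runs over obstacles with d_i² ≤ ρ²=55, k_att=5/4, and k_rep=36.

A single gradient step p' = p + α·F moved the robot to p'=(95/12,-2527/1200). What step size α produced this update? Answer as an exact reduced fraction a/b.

α = 1/4

F_att = 5/4·(g−p) = 5/4·(4,-9) = (5.0000,-11.2500)
o1: d²=160 > ρ²=55 → inactive
o2: d²=45 ≤ ρ²=55; F_rep = 36·(6,-3)/45² = (0.1067,-0.0533)
o3: d²=5 ≤ ρ²=55; F_rep = 36·(-1,2)/5² = (-1.4400,2.8800)
o4: d²=340 > ρ²=55 → inactive
F = F_att + ΣF_rep = (3.6667,-8.4233)
Δp = p'−p = (0.9167,-2.1058); α = Δx/Fx = (11/12) / (11/3) = 1/4
check: Δy/Fy = (-2527/1200) / (-2527/300) = 1/4 ✓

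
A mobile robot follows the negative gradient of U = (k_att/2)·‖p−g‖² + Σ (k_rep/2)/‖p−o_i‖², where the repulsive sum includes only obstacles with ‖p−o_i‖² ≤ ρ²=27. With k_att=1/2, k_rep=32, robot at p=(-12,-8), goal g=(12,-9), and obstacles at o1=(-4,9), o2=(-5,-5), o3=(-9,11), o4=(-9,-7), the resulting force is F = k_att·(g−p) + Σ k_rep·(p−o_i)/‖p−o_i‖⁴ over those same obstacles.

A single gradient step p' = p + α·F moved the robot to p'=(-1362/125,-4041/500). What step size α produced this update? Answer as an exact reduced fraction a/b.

F_att = 1/2·(g−p) = 1/2·(24,-1) = (12.0000,-0.5000)
o1: d²=353 > ρ²=27 → inactive
o2: d²=58 > ρ²=27 → inactive
o3: d²=370 > ρ²=27 → inactive
o4: d²=10 ≤ ρ²=27; F_rep = 32·(-3,-1)/10² = (-0.9600,-0.3200)
F = F_att + ΣF_rep = (11.0400,-0.8200)
Δp = p'−p = (1.1040,-0.0820); α = Δx/Fx = (138/125) / (276/25) = 1/10
check: Δy/Fy = (-41/500) / (-41/50) = 1/10 ✓

α = 1/10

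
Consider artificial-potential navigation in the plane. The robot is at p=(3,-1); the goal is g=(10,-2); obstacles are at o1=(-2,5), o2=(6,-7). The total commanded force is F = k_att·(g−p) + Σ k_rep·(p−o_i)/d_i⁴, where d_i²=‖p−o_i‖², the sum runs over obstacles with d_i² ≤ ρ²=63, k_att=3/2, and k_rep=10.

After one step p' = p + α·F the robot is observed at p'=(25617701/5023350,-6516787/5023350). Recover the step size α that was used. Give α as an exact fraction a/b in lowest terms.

α = 1/5

F_att = 3/2·(g−p) = 3/2·(7,-1) = (10.5000,-1.5000)
o1: d²=61 ≤ ρ²=63; F_rep = 10·(5,-6)/61² = (0.0134,-0.0161)
o2: d²=45 ≤ ρ²=63; F_rep = 10·(-3,6)/45² = (-0.0148,0.0296)
F = F_att + ΣF_rep = (10.4986,-1.4865)
Δp = p'−p = (2.0997,-0.2973); α = Δx/Fx = (10547651/5023350) / (10547651/1004670) = 1/5
check: Δy/Fy = (-1493437/5023350) / (-1493437/1004670) = 1/5 ✓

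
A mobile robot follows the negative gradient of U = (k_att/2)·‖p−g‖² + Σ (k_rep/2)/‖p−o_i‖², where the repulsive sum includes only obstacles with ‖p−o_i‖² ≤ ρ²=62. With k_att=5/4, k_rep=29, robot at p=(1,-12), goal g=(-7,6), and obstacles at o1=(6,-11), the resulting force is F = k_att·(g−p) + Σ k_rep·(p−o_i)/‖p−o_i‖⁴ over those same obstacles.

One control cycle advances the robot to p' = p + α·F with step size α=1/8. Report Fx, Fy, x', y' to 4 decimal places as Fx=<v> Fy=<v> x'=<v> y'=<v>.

F_att = 5/4·(g−p) = 5/4·(-8,18) = (-10.0000,22.5000)
o1: d²=26 ≤ ρ²=62; F_rep = 29·(-5,-1)/26² = (-0.2145,-0.0429)
F = F_att + ΣF_rep = (-10.2145,22.4571)
p' = p + 1/8·F = (-0.2768,-9.1929)

Fx=-10.2145 Fy=22.4571 x'=-0.2768 y'=-9.1929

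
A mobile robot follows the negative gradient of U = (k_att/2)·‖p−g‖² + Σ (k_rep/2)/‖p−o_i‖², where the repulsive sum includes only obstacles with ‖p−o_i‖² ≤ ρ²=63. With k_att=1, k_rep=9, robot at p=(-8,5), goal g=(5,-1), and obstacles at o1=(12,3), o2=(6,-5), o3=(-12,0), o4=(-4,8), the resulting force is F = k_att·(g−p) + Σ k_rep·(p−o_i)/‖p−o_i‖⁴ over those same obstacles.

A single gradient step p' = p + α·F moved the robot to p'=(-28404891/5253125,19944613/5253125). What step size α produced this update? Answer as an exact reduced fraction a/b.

α = 1/5

F_att = 1·(g−p) = 1·(13,-6) = (13.0000,-6.0000)
o1: d²=404 > ρ²=63 → inactive
o2: d²=296 > ρ²=63 → inactive
o3: d²=41 ≤ ρ²=63; F_rep = 9·(4,5)/41² = (0.0214,0.0268)
o4: d²=25 ≤ ρ²=63; F_rep = 9·(-4,-3)/25² = (-0.0576,-0.0432)
F = F_att + ΣF_rep = (12.9638,-6.0164)
Δp = p'−p = (2.5928,-1.2033); α = Δx/Fx = (13620109/5253125) / (13620109/1050625) = 1/5
check: Δy/Fy = (-6321012/5253125) / (-6321012/1050625) = 1/5 ✓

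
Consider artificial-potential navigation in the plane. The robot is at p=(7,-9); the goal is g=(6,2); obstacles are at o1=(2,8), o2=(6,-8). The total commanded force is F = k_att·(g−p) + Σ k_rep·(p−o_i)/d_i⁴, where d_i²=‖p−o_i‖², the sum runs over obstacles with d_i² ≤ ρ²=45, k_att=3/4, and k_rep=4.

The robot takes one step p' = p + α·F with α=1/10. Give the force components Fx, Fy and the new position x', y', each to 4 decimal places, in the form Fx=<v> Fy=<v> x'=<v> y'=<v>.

Fx=0.2500 Fy=7.2500 x'=7.0250 y'=-8.2750

F_att = 3/4·(g−p) = 3/4·(-1,11) = (-0.7500,8.2500)
o1: d²=314 > ρ²=45 → inactive
o2: d²=2 ≤ ρ²=45; F_rep = 4·(1,-1)/2² = (1.0000,-1.0000)
F = F_att + ΣF_rep = (0.2500,7.2500)
p' = p + 1/10·F = (7.0250,-8.2750)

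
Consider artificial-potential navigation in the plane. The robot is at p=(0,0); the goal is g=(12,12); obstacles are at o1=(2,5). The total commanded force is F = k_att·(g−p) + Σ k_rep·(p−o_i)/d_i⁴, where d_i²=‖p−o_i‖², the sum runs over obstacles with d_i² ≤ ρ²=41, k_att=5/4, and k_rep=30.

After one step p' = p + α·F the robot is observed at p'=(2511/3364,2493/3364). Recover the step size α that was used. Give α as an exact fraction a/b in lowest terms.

F_att = 5/4·(g−p) = 5/4·(12,12) = (15.0000,15.0000)
o1: d²=29 ≤ ρ²=41; F_rep = 30·(-2,-5)/29² = (-0.0713,-0.1784)
F = F_att + ΣF_rep = (14.9287,14.8216)
Δp = p'−p = (0.7464,0.7411); α = Δx/Fx = (2511/3364) / (12555/841) = 1/20
check: Δy/Fy = (2493/3364) / (12465/841) = 1/20 ✓

α = 1/20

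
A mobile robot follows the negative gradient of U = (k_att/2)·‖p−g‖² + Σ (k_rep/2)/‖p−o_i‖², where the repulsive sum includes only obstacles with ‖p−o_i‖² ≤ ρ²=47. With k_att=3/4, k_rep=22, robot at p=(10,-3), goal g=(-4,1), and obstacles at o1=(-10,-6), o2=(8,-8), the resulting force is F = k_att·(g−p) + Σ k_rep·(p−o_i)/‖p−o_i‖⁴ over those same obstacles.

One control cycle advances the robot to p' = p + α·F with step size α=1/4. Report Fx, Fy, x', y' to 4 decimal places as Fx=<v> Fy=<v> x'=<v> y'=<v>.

F_att = 3/4·(g−p) = 3/4·(-14,4) = (-10.5000,3.0000)
o1: d²=409 > ρ²=47 → inactive
o2: d²=29 ≤ ρ²=47; F_rep = 22·(2,5)/29² = (0.0523,0.1308)
F = F_att + ΣF_rep = (-10.4477,3.1308)
p' = p + 1/4·F = (7.3881,-2.2173)

Fx=-10.4477 Fy=3.1308 x'=7.3881 y'=-2.2173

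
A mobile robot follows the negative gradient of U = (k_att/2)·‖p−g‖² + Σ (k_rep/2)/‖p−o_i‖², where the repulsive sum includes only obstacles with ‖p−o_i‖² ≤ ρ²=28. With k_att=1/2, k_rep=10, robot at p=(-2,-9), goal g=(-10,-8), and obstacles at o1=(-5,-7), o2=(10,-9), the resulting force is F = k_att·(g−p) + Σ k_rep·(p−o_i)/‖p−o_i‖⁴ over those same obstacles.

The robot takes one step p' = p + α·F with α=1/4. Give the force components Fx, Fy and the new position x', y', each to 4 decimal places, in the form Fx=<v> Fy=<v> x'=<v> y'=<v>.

Fx=-3.8225 Fy=0.3817 x'=-2.9556 y'=-8.9046

F_att = 1/2·(g−p) = 1/2·(-8,1) = (-4.0000,0.5000)
o1: d²=13 ≤ ρ²=28; F_rep = 10·(3,-2)/13² = (0.1775,-0.1183)
o2: d²=144 > ρ²=28 → inactive
F = F_att + ΣF_rep = (-3.8225,0.3817)
p' = p + 1/4·F = (-2.9556,-8.9046)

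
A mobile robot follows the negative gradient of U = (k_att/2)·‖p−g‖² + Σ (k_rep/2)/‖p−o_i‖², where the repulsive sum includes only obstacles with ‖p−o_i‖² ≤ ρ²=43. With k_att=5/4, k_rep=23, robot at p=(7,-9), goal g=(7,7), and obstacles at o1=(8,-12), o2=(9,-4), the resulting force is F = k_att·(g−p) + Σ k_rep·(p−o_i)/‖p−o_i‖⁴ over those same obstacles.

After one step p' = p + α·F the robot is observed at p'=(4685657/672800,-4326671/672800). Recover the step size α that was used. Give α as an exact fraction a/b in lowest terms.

F_att = 5/4·(g−p) = 5/4·(0,16) = (0.0000,20.0000)
o1: d²=10 ≤ ρ²=43; F_rep = 23·(-1,3)/10² = (-0.2300,0.6900)
o2: d²=29 ≤ ρ²=43; F_rep = 23·(-2,-5)/29² = (-0.0547,-0.1367)
F = F_att + ΣF_rep = (-0.2847,20.5533)
Δp = p'−p = (-0.0356,2.5692); α = Δx/Fx = (-23943/672800) / (-23943/84100) = 1/8
check: Δy/Fy = (1728529/672800) / (1728529/84100) = 1/8 ✓

α = 1/8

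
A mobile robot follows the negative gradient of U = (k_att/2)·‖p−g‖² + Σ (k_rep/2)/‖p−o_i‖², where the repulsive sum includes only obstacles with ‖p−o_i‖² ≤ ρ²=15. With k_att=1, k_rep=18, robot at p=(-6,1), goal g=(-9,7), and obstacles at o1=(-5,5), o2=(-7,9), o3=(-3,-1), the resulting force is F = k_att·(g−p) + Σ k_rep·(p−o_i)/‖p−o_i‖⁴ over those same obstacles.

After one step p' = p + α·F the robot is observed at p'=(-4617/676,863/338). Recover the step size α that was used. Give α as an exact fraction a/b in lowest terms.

α = 1/4

F_att = 1·(g−p) = 1·(-3,6) = (-3.0000,6.0000)
o1: d²=17 > ρ²=15 → inactive
o2: d²=65 > ρ²=15 → inactive
o3: d²=13 ≤ ρ²=15; F_rep = 18·(-3,2)/13² = (-0.3195,0.2130)
F = F_att + ΣF_rep = (-3.3195,6.2130)
Δp = p'−p = (-0.8299,1.5533); α = Δx/Fx = (-561/676) / (-561/169) = 1/4
check: Δy/Fy = (525/338) / (1050/169) = 1/4 ✓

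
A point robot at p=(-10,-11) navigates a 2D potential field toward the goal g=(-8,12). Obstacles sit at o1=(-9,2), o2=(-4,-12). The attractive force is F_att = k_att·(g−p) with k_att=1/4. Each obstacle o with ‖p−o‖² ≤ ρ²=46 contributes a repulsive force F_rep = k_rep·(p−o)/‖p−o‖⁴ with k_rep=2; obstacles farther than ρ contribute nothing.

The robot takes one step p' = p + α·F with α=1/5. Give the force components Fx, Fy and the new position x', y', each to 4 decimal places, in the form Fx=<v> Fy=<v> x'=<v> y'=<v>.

F_att = 1/4·(g−p) = 1/4·(2,23) = (0.5000,5.7500)
o1: d²=170 > ρ²=46 → inactive
o2: d²=37 ≤ ρ²=46; F_rep = 2·(-6,1)/37² = (-0.0088,0.0015)
F = F_att + ΣF_rep = (0.4912,5.7515)
p' = p + 1/5·F = (-9.9018,-9.8497)

Fx=0.4912 Fy=5.7515 x'=-9.9018 y'=-9.8497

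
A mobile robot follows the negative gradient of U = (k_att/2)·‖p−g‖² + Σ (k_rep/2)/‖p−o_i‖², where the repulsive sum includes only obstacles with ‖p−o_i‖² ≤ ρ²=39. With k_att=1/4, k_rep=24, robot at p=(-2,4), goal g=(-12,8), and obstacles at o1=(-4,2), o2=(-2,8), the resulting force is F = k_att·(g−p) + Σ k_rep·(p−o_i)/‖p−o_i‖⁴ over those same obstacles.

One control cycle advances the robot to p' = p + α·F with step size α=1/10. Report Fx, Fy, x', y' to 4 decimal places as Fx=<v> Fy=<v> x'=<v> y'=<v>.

Fx=-1.7500 Fy=1.3750 x'=-2.1750 y'=4.1375

F_att = 1/4·(g−p) = 1/4·(-10,4) = (-2.5000,1.0000)
o1: d²=8 ≤ ρ²=39; F_rep = 24·(2,2)/8² = (0.7500,0.7500)
o2: d²=16 ≤ ρ²=39; F_rep = 24·(0,-4)/16² = (0.0000,-0.3750)
F = F_att + ΣF_rep = (-1.7500,1.3750)
p' = p + 1/10·F = (-2.1750,4.1375)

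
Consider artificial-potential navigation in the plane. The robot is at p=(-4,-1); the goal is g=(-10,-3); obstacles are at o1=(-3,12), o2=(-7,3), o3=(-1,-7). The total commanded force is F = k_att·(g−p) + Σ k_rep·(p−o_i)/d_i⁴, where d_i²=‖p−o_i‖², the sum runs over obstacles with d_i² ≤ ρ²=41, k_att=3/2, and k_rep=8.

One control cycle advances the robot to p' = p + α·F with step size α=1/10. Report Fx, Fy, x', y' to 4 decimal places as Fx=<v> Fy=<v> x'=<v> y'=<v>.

F_att = 3/2·(g−p) = 3/2·(-6,-2) = (-9.0000,-3.0000)
o1: d²=170 > ρ²=41 → inactive
o2: d²=25 ≤ ρ²=41; F_rep = 8·(3,-4)/25² = (0.0384,-0.0512)
o3: d²=45 > ρ²=41 → inactive
F = F_att + ΣF_rep = (-8.9616,-3.0512)
p' = p + 1/10·F = (-4.8962,-1.3051)

Fx=-8.9616 Fy=-3.0512 x'=-4.8962 y'=-1.3051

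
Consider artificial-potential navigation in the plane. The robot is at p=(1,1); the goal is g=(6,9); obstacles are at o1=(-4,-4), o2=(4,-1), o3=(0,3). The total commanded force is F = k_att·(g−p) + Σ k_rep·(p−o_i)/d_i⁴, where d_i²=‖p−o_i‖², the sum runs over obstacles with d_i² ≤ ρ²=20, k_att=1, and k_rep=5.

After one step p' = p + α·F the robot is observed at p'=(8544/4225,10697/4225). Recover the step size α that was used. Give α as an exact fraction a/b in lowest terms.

F_att = 1·(g−p) = 1·(5,8) = (5.0000,8.0000)
o1: d²=50 > ρ²=20 → inactive
o2: d²=13 ≤ ρ²=20; F_rep = 5·(-3,2)/13² = (-0.0888,0.0592)
o3: d²=5 ≤ ρ²=20; F_rep = 5·(1,-2)/5² = (0.2000,-0.4000)
F = F_att + ΣF_rep = (5.1112,7.6592)
Δp = p'−p = (1.0222,1.5318); α = Δx/Fx = (4319/4225) / (4319/845) = 1/5
check: Δy/Fy = (6472/4225) / (6472/845) = 1/5 ✓

α = 1/5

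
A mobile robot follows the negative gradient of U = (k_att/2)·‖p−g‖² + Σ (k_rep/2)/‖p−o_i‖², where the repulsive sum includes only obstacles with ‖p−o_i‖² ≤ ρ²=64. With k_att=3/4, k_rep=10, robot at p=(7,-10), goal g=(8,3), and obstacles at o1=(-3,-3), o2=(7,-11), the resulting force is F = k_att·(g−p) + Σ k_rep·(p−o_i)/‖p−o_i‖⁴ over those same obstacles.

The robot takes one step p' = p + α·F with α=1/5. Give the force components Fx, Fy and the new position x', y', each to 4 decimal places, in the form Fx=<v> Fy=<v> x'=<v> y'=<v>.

F_att = 3/4·(g−p) = 3/4·(1,13) = (0.7500,9.7500)
o1: d²=149 > ρ²=64 → inactive
o2: d²=1 ≤ ρ²=64; F_rep = 10·(0,1)/1² = (0.0000,10.0000)
F = F_att + ΣF_rep = (0.7500,19.7500)
p' = p + 1/5·F = (7.1500,-6.0500)

Fx=0.7500 Fy=19.7500 x'=7.1500 y'=-6.0500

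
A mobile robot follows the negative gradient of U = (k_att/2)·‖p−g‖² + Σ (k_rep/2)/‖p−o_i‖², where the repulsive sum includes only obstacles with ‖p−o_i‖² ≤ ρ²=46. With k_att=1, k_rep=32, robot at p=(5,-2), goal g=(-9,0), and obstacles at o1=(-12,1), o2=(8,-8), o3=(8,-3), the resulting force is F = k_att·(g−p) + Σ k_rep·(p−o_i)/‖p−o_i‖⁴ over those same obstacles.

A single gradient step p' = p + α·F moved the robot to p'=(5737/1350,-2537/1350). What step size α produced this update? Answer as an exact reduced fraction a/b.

F_att = 1·(g−p) = 1·(-14,2) = (-14.0000,2.0000)
o1: d²=298 > ρ²=46 → inactive
o2: d²=45 ≤ ρ²=46; F_rep = 32·(-3,6)/45² = (-0.0474,0.0948)
o3: d²=10 ≤ ρ²=46; F_rep = 32·(-3,1)/10² = (-0.9600,0.3200)
F = F_att + ΣF_rep = (-15.0074,2.4148)
Δp = p'−p = (-0.7504,0.1207); α = Δx/Fx = (-1013/1350) / (-2026/135) = 1/20
check: Δy/Fy = (163/1350) / (326/135) = 1/20 ✓

α = 1/20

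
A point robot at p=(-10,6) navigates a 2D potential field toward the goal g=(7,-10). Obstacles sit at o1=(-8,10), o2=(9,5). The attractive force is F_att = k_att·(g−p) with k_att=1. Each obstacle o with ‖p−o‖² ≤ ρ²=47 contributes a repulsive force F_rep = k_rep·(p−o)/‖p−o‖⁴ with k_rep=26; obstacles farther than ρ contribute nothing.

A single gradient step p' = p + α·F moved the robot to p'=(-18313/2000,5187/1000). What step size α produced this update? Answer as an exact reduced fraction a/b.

α = 1/20

F_att = 1·(g−p) = 1·(17,-16) = (17.0000,-16.0000)
o1: d²=20 ≤ ρ²=47; F_rep = 26·(-2,-4)/20² = (-0.1300,-0.2600)
o2: d²=362 > ρ²=47 → inactive
F = F_att + ΣF_rep = (16.8700,-16.2600)
Δp = p'−p = (0.8435,-0.8130); α = Δx/Fx = (1687/2000) / (1687/100) = 1/20
check: Δy/Fy = (-813/1000) / (-813/50) = 1/20 ✓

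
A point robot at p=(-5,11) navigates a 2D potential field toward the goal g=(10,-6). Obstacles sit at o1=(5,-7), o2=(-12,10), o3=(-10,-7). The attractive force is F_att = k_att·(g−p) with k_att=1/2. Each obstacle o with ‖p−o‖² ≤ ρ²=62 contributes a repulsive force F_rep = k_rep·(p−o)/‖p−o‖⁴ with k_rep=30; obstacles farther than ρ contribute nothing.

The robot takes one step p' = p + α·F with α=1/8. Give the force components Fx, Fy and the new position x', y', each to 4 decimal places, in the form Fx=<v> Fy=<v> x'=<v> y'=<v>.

F_att = 1/2·(g−p) = 1/2·(15,-17) = (7.5000,-8.5000)
o1: d²=424 > ρ²=62 → inactive
o2: d²=50 ≤ ρ²=62; F_rep = 30·(7,1)/50² = (0.0840,0.0120)
o3: d²=349 > ρ²=62 → inactive
F = F_att + ΣF_rep = (7.5840,-8.4880)
p' = p + 1/8·F = (-4.0520,9.9390)

Fx=7.5840 Fy=-8.4880 x'=-4.0520 y'=9.9390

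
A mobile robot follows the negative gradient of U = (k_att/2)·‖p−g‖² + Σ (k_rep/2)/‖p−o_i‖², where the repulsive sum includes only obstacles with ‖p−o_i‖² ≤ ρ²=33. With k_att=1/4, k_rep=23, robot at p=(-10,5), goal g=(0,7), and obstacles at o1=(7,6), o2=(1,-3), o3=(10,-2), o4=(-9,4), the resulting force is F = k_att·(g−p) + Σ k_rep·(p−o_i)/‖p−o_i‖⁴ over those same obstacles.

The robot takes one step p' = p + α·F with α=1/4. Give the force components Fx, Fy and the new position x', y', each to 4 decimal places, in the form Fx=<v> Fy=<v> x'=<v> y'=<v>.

Fx=-3.2500 Fy=6.2500 x'=-10.8125 y'=6.5625

F_att = 1/4·(g−p) = 1/4·(10,2) = (2.5000,0.5000)
o1: d²=290 > ρ²=33 → inactive
o2: d²=185 > ρ²=33 → inactive
o3: d²=449 > ρ²=33 → inactive
o4: d²=2 ≤ ρ²=33; F_rep = 23·(-1,1)/2² = (-5.7500,5.7500)
F = F_att + ΣF_rep = (-3.2500,6.2500)
p' = p + 1/4·F = (-10.8125,6.5625)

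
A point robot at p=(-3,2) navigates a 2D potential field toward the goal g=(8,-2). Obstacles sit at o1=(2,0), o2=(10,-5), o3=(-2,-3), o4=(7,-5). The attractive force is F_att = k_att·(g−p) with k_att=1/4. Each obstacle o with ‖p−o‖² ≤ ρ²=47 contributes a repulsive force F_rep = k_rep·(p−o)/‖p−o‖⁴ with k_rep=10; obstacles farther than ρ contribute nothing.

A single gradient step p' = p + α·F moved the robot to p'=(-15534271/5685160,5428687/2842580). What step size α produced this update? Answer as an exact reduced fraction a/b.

F_att = 1/4·(g−p) = 1/4·(11,-4) = (2.7500,-1.0000)
o1: d²=29 ≤ ρ²=47; F_rep = 10·(-5,2)/29² = (-0.0595,0.0238)
o2: d²=218 > ρ²=47 → inactive
o3: d²=26 ≤ ρ²=47; F_rep = 10·(-1,5)/26² = (-0.0148,0.0740)
o4: d²=149 > ρ²=47 → inactive
F = F_att + ΣF_rep = (2.6758,-0.9023)
Δp = p'−p = (0.2676,-0.0902); α = Δx/Fx = (1521209/5685160) / (1521209/568516) = 1/10
check: Δy/Fy = (-256473/2842580) / (-256473/284258) = 1/10 ✓

α = 1/10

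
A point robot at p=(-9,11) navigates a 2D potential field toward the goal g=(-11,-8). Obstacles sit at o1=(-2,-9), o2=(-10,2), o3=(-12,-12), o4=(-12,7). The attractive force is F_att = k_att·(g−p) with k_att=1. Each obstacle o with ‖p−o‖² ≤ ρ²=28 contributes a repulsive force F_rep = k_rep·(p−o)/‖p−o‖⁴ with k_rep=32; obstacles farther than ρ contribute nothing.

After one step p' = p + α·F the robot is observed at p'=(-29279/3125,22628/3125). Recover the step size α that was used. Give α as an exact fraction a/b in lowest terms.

α = 1/5

F_att = 1·(g−p) = 1·(-2,-19) = (-2.0000,-19.0000)
o1: d²=449 > ρ²=28 → inactive
o2: d²=82 > ρ²=28 → inactive
o3: d²=538 > ρ²=28 → inactive
o4: d²=25 ≤ ρ²=28; F_rep = 32·(3,4)/25² = (0.1536,0.2048)
F = F_att + ΣF_rep = (-1.8464,-18.7952)
Δp = p'−p = (-0.3693,-3.7590); α = Δx/Fx = (-1154/3125) / (-1154/625) = 1/5
check: Δy/Fy = (-11747/3125) / (-11747/625) = 1/5 ✓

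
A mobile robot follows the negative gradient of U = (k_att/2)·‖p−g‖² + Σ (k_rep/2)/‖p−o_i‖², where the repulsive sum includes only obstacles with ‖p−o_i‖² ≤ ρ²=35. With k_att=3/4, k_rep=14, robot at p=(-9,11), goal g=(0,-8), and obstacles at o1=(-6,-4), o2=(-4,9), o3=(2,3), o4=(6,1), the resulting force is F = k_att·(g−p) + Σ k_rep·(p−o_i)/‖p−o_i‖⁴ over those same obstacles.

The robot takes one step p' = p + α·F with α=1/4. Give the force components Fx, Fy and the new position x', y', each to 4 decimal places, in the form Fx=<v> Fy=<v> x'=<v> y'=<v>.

Fx=6.6668 Fy=-14.2167 x'=-7.3333 y'=7.4458

F_att = 3/4·(g−p) = 3/4·(9,-19) = (6.7500,-14.2500)
o1: d²=234 > ρ²=35 → inactive
o2: d²=29 ≤ ρ²=35; F_rep = 14·(-5,2)/29² = (-0.0832,0.0333)
o3: d²=185 > ρ²=35 → inactive
o4: d²=325 > ρ²=35 → inactive
F = F_att + ΣF_rep = (6.6668,-14.2167)
p' = p + 1/4·F = (-7.3333,7.4458)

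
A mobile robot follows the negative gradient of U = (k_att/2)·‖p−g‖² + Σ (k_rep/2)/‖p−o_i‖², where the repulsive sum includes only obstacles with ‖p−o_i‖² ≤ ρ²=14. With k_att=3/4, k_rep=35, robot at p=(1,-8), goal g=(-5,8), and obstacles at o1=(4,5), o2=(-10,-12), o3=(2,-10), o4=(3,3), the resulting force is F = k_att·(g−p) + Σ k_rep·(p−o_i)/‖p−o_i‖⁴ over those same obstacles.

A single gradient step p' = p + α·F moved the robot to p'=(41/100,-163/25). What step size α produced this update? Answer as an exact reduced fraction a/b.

α = 1/10

F_att = 3/4·(g−p) = 3/4·(-6,16) = (-4.5000,12.0000)
o1: d²=178 > ρ²=14 → inactive
o2: d²=137 > ρ²=14 → inactive
o3: d²=5 ≤ ρ²=14; F_rep = 35·(-1,2)/5² = (-1.4000,2.8000)
o4: d²=125 > ρ²=14 → inactive
F = F_att + ΣF_rep = (-5.9000,14.8000)
Δp = p'−p = (-0.5900,1.4800); α = Δx/Fx = (-59/100) / (-59/10) = 1/10
check: Δy/Fy = (37/25) / (74/5) = 1/10 ✓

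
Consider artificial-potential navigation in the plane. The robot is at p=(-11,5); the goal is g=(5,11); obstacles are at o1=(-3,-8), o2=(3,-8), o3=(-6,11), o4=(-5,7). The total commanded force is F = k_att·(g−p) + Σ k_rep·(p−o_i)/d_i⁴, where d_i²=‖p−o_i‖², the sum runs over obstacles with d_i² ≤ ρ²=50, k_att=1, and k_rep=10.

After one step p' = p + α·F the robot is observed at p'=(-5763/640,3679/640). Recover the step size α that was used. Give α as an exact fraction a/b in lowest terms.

α = 1/8

F_att = 1·(g−p) = 1·(16,6) = (16.0000,6.0000)
o1: d²=233 > ρ²=50 → inactive
o2: d²=365 > ρ²=50 → inactive
o3: d²=61 > ρ²=50 → inactive
o4: d²=40 ≤ ρ²=50; F_rep = 10·(-6,-2)/40² = (-0.0375,-0.0125)
F = F_att + ΣF_rep = (15.9625,5.9875)
Δp = p'−p = (1.9953,0.7484); α = Δx/Fx = (1277/640) / (1277/80) = 1/8
check: Δy/Fy = (479/640) / (479/80) = 1/8 ✓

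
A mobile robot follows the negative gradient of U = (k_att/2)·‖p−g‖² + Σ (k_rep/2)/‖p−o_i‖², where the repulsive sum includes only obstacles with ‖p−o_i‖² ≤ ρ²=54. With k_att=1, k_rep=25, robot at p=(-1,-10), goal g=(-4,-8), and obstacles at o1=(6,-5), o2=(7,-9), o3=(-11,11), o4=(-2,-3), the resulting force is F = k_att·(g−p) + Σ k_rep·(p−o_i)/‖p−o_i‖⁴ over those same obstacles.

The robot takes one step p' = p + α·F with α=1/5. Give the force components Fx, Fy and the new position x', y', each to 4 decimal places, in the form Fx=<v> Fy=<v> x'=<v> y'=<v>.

Fx=-2.9900 Fy=1.9300 x'=-1.5980 y'=-9.6140

F_att = 1·(g−p) = 1·(-3,2) = (-3.0000,2.0000)
o1: d²=74 > ρ²=54 → inactive
o2: d²=65 > ρ²=54 → inactive
o3: d²=541 > ρ²=54 → inactive
o4: d²=50 ≤ ρ²=54; F_rep = 25·(1,-7)/50² = (0.0100,-0.0700)
F = F_att + ΣF_rep = (-2.9900,1.9300)
p' = p + 1/5·F = (-1.5980,-9.6140)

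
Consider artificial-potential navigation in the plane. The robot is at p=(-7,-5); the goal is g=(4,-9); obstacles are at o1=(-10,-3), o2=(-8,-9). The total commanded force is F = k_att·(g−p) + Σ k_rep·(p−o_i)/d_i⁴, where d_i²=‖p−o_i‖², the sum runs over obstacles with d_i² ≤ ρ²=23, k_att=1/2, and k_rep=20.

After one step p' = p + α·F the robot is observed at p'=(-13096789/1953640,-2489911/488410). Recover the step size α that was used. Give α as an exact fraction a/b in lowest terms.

F_att = 1/2·(g−p) = 1/2·(11,-4) = (5.5000,-2.0000)
o1: d²=13 ≤ ρ²=23; F_rep = 20·(3,-2)/13² = (0.3550,-0.2367)
o2: d²=17 ≤ ρ²=23; F_rep = 20·(1,4)/17² = (0.0692,0.2768)
F = F_att + ΣF_rep = (5.9242,-1.9599)
Δp = p'−p = (0.2962,-0.0980); α = Δx/Fx = (578691/1953640) / (578691/97682) = 1/20
check: Δy/Fy = (-47861/488410) / (-95722/48841) = 1/20 ✓

α = 1/20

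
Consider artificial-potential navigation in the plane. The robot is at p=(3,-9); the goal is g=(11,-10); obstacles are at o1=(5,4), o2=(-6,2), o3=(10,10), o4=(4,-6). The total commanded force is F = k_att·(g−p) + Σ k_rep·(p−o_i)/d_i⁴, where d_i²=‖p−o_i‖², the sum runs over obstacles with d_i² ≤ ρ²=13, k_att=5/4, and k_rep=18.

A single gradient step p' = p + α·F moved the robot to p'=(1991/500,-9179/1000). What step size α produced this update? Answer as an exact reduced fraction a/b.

F_att = 5/4·(g−p) = 5/4·(8,-1) = (10.0000,-1.2500)
o1: d²=173 > ρ²=13 → inactive
o2: d²=202 > ρ²=13 → inactive
o3: d²=410 > ρ²=13 → inactive
o4: d²=10 ≤ ρ²=13; F_rep = 18·(-1,-3)/10² = (-0.1800,-0.5400)
F = F_att + ΣF_rep = (9.8200,-1.7900)
Δp = p'−p = (0.9820,-0.1790); α = Δx/Fx = (491/500) / (491/50) = 1/10
check: Δy/Fy = (-179/1000) / (-179/100) = 1/10 ✓

α = 1/10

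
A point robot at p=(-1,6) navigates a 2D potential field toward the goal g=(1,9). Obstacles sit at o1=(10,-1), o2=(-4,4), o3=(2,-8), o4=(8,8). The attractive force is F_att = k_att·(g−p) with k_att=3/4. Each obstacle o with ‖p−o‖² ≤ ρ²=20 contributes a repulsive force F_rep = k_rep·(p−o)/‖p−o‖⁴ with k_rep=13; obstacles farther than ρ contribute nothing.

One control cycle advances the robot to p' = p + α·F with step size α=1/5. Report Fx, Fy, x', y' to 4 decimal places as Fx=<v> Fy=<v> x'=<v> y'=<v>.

Fx=1.7308 Fy=2.4038 x'=-0.6538 y'=6.4808

F_att = 3/4·(g−p) = 3/4·(2,3) = (1.5000,2.2500)
o1: d²=170 > ρ²=20 → inactive
o2: d²=13 ≤ ρ²=20; F_rep = 13·(3,2)/13² = (0.2308,0.1538)
o3: d²=205 > ρ²=20 → inactive
o4: d²=85 > ρ²=20 → inactive
F = F_att + ΣF_rep = (1.7308,2.4038)
p' = p + 1/5·F = (-0.6538,6.4808)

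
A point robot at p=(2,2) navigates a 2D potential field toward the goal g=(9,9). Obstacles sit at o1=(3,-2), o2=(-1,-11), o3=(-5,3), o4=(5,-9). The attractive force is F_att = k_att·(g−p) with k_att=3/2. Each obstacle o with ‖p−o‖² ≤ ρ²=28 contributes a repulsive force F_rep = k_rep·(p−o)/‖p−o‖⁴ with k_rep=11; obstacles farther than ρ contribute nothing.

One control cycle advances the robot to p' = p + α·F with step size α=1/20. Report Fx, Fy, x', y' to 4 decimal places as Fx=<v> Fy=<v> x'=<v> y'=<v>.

Fx=10.4619 Fy=10.6522 x'=2.5231 y'=2.5326

F_att = 3/2·(g−p) = 3/2·(7,7) = (10.5000,10.5000)
o1: d²=17 ≤ ρ²=28; F_rep = 11·(-1,4)/17² = (-0.0381,0.1522)
o2: d²=178 > ρ²=28 → inactive
o3: d²=50 > ρ²=28 → inactive
o4: d²=130 > ρ²=28 → inactive
F = F_att + ΣF_rep = (10.4619,10.6522)
p' = p + 1/20·F = (2.5231,2.5326)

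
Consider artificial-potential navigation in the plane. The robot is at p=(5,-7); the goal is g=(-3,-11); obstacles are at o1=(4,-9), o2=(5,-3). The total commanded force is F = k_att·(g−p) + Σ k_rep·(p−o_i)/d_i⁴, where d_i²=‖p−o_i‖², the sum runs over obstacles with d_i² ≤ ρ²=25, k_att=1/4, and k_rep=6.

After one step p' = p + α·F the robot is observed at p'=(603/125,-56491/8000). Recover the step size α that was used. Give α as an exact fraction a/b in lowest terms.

F_att = 1/4·(g−p) = 1/4·(-8,-4) = (-2.0000,-1.0000)
o1: d²=5 ≤ ρ²=25; F_rep = 6·(1,2)/5² = (0.2400,0.4800)
o2: d²=16 ≤ ρ²=25; F_rep = 6·(0,-4)/16² = (0.0000,-0.0938)
F = F_att + ΣF_rep = (-1.7600,-0.6138)
Δp = p'−p = (-0.1760,-0.0614); α = Δx/Fx = (-22/125) / (-44/25) = 1/10
check: Δy/Fy = (-491/8000) / (-491/800) = 1/10 ✓

α = 1/10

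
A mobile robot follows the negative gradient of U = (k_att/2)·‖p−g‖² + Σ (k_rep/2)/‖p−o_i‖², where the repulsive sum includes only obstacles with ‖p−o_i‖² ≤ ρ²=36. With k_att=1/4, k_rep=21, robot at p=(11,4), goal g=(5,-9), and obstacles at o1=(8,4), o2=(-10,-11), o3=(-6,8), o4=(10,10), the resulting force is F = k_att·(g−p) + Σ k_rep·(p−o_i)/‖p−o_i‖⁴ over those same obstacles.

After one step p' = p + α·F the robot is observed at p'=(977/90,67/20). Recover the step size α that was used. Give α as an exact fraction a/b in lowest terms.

α = 1/5

F_att = 1/4·(g−p) = 1/4·(-6,-13) = (-1.5000,-3.2500)
o1: d²=9 ≤ ρ²=36; F_rep = 21·(3,0)/9² = (0.7778,0.0000)
o2: d²=666 > ρ²=36 → inactive
o3: d²=305 > ρ²=36 → inactive
o4: d²=37 > ρ²=36 → inactive
F = F_att + ΣF_rep = (-0.7222,-3.2500)
Δp = p'−p = (-0.1444,-0.6500); α = Δx/Fx = (-13/90) / (-13/18) = 1/5
check: Δy/Fy = (-13/20) / (-13/4) = 1/5 ✓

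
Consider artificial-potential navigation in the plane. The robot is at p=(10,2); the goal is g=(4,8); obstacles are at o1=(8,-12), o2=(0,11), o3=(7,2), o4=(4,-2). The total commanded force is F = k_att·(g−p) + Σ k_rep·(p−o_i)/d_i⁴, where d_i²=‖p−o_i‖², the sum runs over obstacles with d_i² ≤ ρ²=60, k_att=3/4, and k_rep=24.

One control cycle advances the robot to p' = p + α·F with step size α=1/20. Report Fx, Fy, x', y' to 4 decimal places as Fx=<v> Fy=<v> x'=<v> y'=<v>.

Fx=-3.5579 Fy=4.5355 x'=9.8221 y'=2.2268

F_att = 3/4·(g−p) = 3/4·(-6,6) = (-4.5000,4.5000)
o1: d²=200 > ρ²=60 → inactive
o2: d²=181 > ρ²=60 → inactive
o3: d²=9 ≤ ρ²=60; F_rep = 24·(3,0)/9² = (0.8889,0.0000)
o4: d²=52 ≤ ρ²=60; F_rep = 24·(6,4)/52² = (0.0533,0.0355)
F = F_att + ΣF_rep = (-3.5579,4.5355)
p' = p + 1/20·F = (9.8221,2.2268)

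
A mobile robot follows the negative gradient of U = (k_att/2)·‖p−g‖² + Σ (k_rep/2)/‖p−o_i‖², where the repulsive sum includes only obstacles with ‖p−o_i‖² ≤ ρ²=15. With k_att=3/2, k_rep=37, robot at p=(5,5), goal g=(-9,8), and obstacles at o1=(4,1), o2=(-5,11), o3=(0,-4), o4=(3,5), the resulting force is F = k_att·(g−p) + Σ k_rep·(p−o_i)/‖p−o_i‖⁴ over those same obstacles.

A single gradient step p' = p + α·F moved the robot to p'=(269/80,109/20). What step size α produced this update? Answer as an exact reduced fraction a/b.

α = 1/10

F_att = 3/2·(g−p) = 3/2·(-14,3) = (-21.0000,4.5000)
o1: d²=17 > ρ²=15 → inactive
o2: d²=136 > ρ²=15 → inactive
o3: d²=106 > ρ²=15 → inactive
o4: d²=4 ≤ ρ²=15; F_rep = 37·(2,0)/4² = (4.6250,0.0000)
F = F_att + ΣF_rep = (-16.3750,4.5000)
Δp = p'−p = (-1.6375,0.4500); α = Δx/Fx = (-131/80) / (-131/8) = 1/10
check: Δy/Fy = (9/20) / (9/2) = 1/10 ✓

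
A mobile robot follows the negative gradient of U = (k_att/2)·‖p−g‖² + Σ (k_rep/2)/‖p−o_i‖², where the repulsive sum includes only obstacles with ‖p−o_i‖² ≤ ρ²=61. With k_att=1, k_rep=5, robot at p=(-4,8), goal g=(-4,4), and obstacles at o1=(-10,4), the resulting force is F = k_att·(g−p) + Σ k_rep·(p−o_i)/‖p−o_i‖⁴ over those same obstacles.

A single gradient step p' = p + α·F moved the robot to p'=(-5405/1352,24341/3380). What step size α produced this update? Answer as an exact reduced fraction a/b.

α = 1/5

F_att = 1·(g−p) = 1·(0,-4) = (0.0000,-4.0000)
o1: d²=52 ≤ ρ²=61; F_rep = 5·(6,4)/52² = (0.0111,0.0074)
F = F_att + ΣF_rep = (0.0111,-3.9926)
Δp = p'−p = (0.0022,-0.7985); α = Δx/Fx = (3/1352) / (15/1352) = 1/5
check: Δy/Fy = (-2699/3380) / (-2699/676) = 1/5 ✓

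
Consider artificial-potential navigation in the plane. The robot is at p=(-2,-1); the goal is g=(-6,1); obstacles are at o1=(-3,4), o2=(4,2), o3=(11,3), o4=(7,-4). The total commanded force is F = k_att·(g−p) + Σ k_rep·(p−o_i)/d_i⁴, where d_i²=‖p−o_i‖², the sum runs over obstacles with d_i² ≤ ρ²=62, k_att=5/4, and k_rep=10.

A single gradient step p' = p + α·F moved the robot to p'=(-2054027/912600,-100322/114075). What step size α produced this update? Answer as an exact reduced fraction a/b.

α = 1/20

F_att = 5/4·(g−p) = 5/4·(-4,2) = (-5.0000,2.5000)
o1: d²=26 ≤ ρ²=62; F_rep = 10·(1,-5)/26² = (0.0148,-0.0740)
o2: d²=45 ≤ ρ²=62; F_rep = 10·(-6,-3)/45² = (-0.0296,-0.0148)
o3: d²=185 > ρ²=62 → inactive
o4: d²=90 > ρ²=62 → inactive
F = F_att + ΣF_rep = (-5.0148,2.4112)
Δp = p'−p = (-0.2507,0.1206); α = Δx/Fx = (-228827/912600) / (-228827/45630) = 1/20
check: Δy/Fy = (13753/114075) / (55012/22815) = 1/20 ✓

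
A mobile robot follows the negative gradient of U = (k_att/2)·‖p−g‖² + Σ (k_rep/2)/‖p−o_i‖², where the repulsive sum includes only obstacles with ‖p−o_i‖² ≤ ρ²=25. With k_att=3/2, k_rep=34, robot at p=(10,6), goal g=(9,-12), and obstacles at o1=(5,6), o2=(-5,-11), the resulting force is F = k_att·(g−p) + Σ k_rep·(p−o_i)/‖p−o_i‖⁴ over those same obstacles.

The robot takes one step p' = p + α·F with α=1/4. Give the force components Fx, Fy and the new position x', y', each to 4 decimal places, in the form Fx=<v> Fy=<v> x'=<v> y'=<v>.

F_att = 3/2·(g−p) = 3/2·(-1,-18) = (-1.5000,-27.0000)
o1: d²=25 ≤ ρ²=25; F_rep = 34·(5,0)/25² = (0.2720,0.0000)
o2: d²=514 > ρ²=25 → inactive
F = F_att + ΣF_rep = (-1.2280,-27.0000)
p' = p + 1/4·F = (9.6930,-0.7500)

Fx=-1.2280 Fy=-27.0000 x'=9.6930 y'=-0.7500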